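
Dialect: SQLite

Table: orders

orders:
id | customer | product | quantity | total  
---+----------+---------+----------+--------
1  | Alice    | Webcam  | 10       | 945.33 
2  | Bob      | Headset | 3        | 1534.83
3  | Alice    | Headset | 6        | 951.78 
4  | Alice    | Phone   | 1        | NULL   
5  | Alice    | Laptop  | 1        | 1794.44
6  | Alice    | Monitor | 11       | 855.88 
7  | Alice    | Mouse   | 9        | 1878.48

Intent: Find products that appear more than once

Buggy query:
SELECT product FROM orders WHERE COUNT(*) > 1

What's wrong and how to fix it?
Bug: WHERE can't reference COUNT(*); aggregates are computed after WHERE

Fix: GROUP BY product, then filter groups with HAVING COUNT(*) > 1

Corrected query:
SELECT product FROM orders GROUP BY product HAVING COUNT(*) > 1

Result:
product
-------
Headset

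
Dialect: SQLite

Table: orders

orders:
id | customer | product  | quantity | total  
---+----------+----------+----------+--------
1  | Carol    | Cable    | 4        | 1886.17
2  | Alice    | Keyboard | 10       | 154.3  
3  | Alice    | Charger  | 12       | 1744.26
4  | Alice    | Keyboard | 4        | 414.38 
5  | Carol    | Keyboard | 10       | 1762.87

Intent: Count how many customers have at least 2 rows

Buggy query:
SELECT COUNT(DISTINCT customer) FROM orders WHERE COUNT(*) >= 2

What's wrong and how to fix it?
Bug: COUNT(*) cannot appear in WHERE; the per-group count doesn't exist yet

Fix: Use a subquery that GROUPs and filters with HAVING, then count its rows

Corrected query:
SELECT COUNT(*) FROM (SELECT customer FROM orders GROUP BY customer HAVING COUNT(*) >= 2)

Result:
COUNT(*)
--------
2       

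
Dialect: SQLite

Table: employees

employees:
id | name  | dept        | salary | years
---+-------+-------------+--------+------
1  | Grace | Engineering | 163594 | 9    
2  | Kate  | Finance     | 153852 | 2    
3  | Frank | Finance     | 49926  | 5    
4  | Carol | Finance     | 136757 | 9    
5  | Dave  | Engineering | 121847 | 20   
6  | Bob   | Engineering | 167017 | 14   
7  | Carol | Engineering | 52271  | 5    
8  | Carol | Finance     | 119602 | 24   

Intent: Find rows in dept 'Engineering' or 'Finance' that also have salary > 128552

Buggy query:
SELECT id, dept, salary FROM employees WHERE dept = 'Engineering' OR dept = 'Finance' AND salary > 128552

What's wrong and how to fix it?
Bug: Without parentheses, AND is evaluated before OR, so the salary filter only applies to the 'Finance' branch

Fix: Add parentheses around the OR so the AND applies to both alternatives

Corrected query:
SELECT id, dept, salary FROM employees WHERE (dept = 'Engineering' OR dept = 'Finance') AND salary > 128552

Result:
id | dept        | salary
---+-------------+-------
1  | Engineering | 163594
2  | Finance     | 153852
4  | Finance     | 136757
6  | Engineering | 167017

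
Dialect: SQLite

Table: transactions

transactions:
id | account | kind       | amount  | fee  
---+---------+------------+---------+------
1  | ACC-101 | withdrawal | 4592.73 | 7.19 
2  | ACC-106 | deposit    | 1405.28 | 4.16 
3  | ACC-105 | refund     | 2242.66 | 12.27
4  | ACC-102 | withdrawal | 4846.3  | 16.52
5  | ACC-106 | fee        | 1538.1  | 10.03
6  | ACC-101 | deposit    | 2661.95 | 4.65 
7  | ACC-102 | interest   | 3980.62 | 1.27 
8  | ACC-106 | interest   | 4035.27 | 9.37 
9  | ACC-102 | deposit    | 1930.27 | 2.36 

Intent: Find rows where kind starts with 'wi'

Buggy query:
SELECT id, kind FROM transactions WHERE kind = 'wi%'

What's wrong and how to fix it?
Bug: '=' compares the literal string including the % character; pattern matching needs LIKE

Fix: Replace '=' with LIKE so 'wi%' is treated as a pattern

Corrected query:
SELECT id, kind FROM transactions WHERE kind LIKE 'wi%'

Result:
id | kind      
---+-----------
1  | withdrawal
4  | withdrawal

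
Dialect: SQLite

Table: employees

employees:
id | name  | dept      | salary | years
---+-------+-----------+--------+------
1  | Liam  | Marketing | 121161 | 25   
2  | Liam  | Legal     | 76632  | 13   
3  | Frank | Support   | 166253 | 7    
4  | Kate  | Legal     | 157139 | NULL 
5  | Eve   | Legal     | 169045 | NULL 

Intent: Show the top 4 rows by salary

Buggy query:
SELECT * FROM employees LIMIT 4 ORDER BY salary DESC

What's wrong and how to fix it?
Bug: LIMIT must come after ORDER BY

Fix: Swap the clauses: ORDER BY first, then LIMIT

Corrected query:
SELECT * FROM employees ORDER BY salary DESC LIMIT 4

Result:
id | name  | dept      | salary | years
---+-------+-----------+--------+------
5  | Eve   | Legal     | 169045 | NULL 
3  | Frank | Support   | 166253 | 7    
4  | Kate  | Legal     | 157139 | NULL 
1  | Liam  | Marketing | 121161 | 25   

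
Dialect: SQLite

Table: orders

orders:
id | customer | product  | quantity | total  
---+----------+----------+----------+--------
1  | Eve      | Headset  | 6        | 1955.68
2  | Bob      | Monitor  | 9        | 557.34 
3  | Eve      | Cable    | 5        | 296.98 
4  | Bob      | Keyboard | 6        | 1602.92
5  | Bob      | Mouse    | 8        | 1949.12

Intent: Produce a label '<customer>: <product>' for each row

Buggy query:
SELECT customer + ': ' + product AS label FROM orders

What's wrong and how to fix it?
Bug: SQLite uses || for string concatenation; + coerces text to numbers (yielding 0)

Fix: Replace + with || to concatenate text

Corrected query:
SELECT customer || ': ' || product AS label FROM orders

Result:
label        
-------------
Eve: Headset 
Bob: Monitor 
Eve: Cable   
Bob: Keyboard
Bob: Mouse   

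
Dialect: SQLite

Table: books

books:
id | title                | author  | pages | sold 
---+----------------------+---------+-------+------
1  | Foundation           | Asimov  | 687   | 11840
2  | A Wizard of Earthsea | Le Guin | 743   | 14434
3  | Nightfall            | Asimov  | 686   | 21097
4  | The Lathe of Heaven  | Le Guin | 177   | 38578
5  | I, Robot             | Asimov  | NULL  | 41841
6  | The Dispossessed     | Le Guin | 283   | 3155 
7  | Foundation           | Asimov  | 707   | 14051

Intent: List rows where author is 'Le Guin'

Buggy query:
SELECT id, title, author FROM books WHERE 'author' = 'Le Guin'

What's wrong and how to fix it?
Bug: 'author' in single quotes is a string literal, not the column; the comparison is literal-vs-literal and never true

Fix: Remove the quotes around the column name (or use double quotes for an identifier)

Corrected query:
SELECT id, title, author FROM books WHERE author = 'Le Guin'

Result:
id | title                | author 
---+----------------------+--------
2  | A Wizard of Earthsea | Le Guin
4  | The Lathe of Heaven  | Le Guin
6  | The Dispossessed     | Le Guin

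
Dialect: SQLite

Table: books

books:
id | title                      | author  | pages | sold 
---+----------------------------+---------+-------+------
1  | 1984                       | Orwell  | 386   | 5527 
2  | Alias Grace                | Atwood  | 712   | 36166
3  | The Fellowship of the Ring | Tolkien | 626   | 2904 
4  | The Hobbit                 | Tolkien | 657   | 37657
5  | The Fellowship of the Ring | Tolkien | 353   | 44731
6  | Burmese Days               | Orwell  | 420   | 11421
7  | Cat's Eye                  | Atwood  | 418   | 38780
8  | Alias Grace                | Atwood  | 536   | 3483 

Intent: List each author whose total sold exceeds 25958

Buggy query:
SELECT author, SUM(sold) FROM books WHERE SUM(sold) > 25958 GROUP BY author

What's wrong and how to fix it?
Bug: WHERE runs before GROUP BY, so aggregates aren't available there

Fix: Move the aggregate condition to a HAVING clause

Corrected query:
SELECT author, SUM(sold) FROM books GROUP BY author HAVING SUM(sold) > 25958

Result:
author  | SUM(sold)
--------+----------
Atwood  | 78429    
Tolkien | 85292    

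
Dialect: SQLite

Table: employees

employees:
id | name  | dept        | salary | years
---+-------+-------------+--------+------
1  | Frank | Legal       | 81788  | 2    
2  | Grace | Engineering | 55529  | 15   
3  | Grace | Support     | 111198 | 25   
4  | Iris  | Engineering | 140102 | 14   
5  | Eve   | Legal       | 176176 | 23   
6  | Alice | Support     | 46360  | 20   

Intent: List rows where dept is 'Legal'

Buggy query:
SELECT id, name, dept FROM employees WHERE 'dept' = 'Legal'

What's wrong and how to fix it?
Bug: Single quotes denote string literals in SQL; the column name is being compared as a constant string

Fix: Remove the quotes around the column name (or use double quotes for an identifier)

Corrected query:
SELECT id, name, dept FROM employees WHERE dept = 'Legal'

Result:
id | name  | dept 
---+-------+------
1  | Frank | Legal
5  | Eve   | Legal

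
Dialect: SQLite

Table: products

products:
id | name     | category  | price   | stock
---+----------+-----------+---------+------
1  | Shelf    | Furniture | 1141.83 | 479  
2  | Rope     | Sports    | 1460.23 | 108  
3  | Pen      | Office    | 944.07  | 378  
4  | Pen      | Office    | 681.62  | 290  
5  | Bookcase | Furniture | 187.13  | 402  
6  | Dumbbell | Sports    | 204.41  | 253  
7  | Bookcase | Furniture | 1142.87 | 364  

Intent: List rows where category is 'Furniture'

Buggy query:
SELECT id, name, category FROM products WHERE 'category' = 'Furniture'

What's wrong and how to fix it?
Bug: 'category' in single quotes is a string literal, not the column; the comparison is literal-vs-literal and never true

Fix: Reference the column as category without single quotes

Corrected query:
SELECT id, name, category FROM products WHERE category = 'Furniture'

Result:
id | name     | category 
---+----------+----------
1  | Shelf    | Furniture
5  | Bookcase | Furniture
7  | Bookcase | Furniture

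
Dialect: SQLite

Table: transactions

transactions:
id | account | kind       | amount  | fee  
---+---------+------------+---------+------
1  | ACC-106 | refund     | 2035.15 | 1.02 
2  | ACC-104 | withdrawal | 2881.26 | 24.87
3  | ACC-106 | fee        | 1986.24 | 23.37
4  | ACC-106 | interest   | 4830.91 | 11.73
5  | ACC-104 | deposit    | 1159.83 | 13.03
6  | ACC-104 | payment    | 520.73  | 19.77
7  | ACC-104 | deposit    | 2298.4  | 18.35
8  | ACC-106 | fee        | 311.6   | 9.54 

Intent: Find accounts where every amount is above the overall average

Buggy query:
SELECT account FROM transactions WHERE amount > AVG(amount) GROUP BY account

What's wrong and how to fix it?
Bug: WHERE evaluates per row before aggregation, so AVG() is unavailable

Fix: Compute the overall average in a scalar subquery and compare each group's MIN against it in HAVING

Corrected query:
SELECT account FROM transactions GROUP BY account HAVING MIN(amount) > (SELECT AVG(amount) FROM transactions)

Result:
(no rows)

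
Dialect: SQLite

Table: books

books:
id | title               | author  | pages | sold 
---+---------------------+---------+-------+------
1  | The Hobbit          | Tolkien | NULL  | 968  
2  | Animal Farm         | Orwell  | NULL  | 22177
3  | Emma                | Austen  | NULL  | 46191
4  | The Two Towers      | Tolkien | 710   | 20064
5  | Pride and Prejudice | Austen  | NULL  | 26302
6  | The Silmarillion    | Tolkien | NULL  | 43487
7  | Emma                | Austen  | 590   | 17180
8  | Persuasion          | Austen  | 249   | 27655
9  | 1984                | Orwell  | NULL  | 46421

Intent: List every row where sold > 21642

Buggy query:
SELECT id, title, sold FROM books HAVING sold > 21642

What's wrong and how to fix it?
Bug: This is a non-aggregate query (no GROUP BY, no aggregates), so in SQLite the HAVING clause is invalid here; a row-level condition belongs in WHERE

Fix: Replace HAVING with WHERE since the condition applies to individual rows

Corrected query:
SELECT id, title, sold FROM books WHERE sold > 21642

Result:
id | title               | sold 
---+---------------------+------
2  | Animal Farm         | 22177
3  | Emma                | 46191
5  | Pride and Prejudice | 26302
6  | The Silmarillion    | 43487
8  | Persuasion          | 27655
9  | 1984                | 46421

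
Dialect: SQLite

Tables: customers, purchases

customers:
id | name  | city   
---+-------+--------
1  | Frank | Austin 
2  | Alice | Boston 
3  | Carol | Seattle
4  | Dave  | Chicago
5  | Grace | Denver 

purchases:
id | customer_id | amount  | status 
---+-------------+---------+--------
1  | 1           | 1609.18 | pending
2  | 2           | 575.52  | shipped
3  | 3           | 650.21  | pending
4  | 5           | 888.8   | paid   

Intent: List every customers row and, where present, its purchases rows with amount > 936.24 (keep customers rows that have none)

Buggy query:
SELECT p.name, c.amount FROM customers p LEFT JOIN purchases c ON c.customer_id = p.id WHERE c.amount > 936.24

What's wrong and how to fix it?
Bug: Filtering c.amount in WHERE discards the NULL rows produced by LEFT JOIN, turning it into an inner join

Fix: Put 'c.amount > 936.24' in the JOIN's ON clause instead of WHERE

Corrected query:
SELECT p.name, c.amount FROM customers p LEFT JOIN purchases c ON c.customer_id = p.id AND c.amount > 936.24

Result:
name  | amount 
------+--------
Frank | 1609.18
Alice | NULL   
Carol | NULL   
Dave  | NULL   
Grace | NULL   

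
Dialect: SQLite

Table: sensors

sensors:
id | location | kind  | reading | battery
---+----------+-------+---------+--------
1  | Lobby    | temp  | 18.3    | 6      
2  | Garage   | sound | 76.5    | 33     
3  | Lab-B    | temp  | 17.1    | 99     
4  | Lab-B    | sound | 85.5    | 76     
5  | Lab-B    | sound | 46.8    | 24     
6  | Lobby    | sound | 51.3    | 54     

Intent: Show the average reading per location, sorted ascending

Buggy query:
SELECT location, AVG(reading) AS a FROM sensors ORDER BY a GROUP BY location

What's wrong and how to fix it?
Bug: GROUP BY must precede ORDER BY

Fix: Move ORDER BY to the end, after GROUP BY

Corrected query:
SELECT location, AVG(reading) AS a FROM sensors GROUP BY location ORDER BY a

Result:
location | a   
---------+-----
Lobby    | 34.8
Lab-B    | 49.8
Garage   | 76.5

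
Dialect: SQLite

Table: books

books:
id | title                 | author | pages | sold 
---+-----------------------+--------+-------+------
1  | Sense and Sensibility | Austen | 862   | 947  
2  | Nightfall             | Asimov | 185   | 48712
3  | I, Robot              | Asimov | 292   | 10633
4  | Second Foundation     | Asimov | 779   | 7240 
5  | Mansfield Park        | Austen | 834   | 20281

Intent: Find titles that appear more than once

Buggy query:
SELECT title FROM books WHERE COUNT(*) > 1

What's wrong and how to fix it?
Bug: COUNT(*) is an aggregate and cannot be used in WHERE

Fix: GROUP BY title, then filter groups with HAVING COUNT(*) > 1

Corrected query:
SELECT title FROM books GROUP BY title HAVING COUNT(*) > 1

Result:
(no rows)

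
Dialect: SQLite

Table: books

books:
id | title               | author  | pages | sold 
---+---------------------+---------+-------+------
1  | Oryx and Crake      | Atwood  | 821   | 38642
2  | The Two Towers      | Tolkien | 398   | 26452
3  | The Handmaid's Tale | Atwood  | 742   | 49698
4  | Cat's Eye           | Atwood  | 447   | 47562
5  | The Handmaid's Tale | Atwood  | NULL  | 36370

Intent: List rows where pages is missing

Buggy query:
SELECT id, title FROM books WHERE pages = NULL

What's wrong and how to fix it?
Bug: Comparing to NULL with '=' never matches; NULL = NULL is unknown, not true

Fix: Replace '= NULL' with 'IS NULL'

Corrected query:
SELECT id, title FROM books WHERE pages IS NULL

Result:
id | title              
---+--------------------
5  | The Handmaid's Tale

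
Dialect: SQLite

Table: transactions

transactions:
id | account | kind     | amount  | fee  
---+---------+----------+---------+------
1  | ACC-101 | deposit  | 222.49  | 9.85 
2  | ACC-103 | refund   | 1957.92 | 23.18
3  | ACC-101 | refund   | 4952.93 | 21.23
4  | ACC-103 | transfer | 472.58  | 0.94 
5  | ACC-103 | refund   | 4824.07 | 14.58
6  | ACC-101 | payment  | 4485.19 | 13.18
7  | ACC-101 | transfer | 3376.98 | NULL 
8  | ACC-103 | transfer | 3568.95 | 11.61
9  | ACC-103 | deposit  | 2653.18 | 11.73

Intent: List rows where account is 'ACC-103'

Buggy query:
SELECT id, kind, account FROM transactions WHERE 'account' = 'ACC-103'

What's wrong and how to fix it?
Bug: 'account' in single quotes is a string literal, not the column; the comparison is literal-vs-literal and never true

Fix: Remove the quotes around the column name (or use double quotes for an identifier)

Corrected query:
SELECT id, kind, account FROM transactions WHERE account = 'ACC-103'

Result:
id | kind     | account
---+----------+--------
2  | refund   | ACC-103
4  | transfer | ACC-103
5  | refund   | ACC-103
8  | transfer | ACC-103
9  | deposit  | ACC-103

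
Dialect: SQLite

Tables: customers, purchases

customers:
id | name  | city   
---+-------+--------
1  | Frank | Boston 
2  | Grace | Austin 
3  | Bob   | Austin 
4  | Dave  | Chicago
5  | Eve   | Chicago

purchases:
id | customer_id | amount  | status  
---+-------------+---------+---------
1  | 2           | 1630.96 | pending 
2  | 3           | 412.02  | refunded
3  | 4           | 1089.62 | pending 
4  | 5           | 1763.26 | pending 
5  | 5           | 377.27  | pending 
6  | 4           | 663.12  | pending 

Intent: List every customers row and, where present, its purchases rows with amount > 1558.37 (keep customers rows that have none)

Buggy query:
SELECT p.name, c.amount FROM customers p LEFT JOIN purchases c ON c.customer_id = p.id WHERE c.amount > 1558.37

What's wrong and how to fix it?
Bug: Filtering c.amount in WHERE discards the NULL rows produced by LEFT JOIN, turning it into an inner join

Fix: Put 'c.amount > 1558.37' in the JOIN's ON clause instead of WHERE

Corrected query:
SELECT p.name, c.amount FROM customers p LEFT JOIN purchases c ON c.customer_id = p.id AND c.amount > 1558.37

Result:
name  | amount 
------+--------
Frank | NULL   
Grace | 1630.96
Bob   | NULL   
Dave  | NULL   
Eve   | 1763.26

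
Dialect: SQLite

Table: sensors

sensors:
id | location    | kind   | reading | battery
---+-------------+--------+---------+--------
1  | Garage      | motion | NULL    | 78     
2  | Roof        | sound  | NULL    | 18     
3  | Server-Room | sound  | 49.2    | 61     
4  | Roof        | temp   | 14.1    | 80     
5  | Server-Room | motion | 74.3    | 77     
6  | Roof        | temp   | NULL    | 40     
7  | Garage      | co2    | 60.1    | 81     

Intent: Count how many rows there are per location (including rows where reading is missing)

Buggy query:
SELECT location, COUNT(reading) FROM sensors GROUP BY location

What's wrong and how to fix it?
Bug: COUNT(reading) skips NULLs, so groups with missing reading are undercounted

Fix: Use COUNT(*) to count all rows regardless of NULL

Corrected query:
SELECT location, COUNT(*) FROM sensors GROUP BY location

Result:
location    | COUNT(*)
------------+---------
Garage      | 2       
Roof        | 3       
Server-Room | 2       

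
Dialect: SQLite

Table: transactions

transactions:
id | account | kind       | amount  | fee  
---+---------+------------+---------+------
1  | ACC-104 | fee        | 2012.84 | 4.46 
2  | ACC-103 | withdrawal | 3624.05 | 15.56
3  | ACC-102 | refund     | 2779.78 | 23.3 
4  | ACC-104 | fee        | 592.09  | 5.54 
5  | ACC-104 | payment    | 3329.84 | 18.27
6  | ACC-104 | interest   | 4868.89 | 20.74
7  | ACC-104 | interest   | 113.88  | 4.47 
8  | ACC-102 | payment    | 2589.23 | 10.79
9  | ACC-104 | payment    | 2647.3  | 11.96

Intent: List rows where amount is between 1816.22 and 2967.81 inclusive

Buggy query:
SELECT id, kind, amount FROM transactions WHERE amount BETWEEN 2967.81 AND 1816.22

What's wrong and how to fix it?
Bug: BETWEEN expects the lower bound first; with 2967.81 AND 1816.22 the range is empty

Fix: Write BETWEEN 1816.22 AND 2967.81

Corrected query:
SELECT id, kind, amount FROM transactions WHERE amount BETWEEN 1816.22 AND 2967.81

Result:
id | kind    | amount 
---+---------+--------
1  | fee     | 2012.84
3  | refund  | 2779.78
8  | payment | 2589.23
9  | payment | 2647.3 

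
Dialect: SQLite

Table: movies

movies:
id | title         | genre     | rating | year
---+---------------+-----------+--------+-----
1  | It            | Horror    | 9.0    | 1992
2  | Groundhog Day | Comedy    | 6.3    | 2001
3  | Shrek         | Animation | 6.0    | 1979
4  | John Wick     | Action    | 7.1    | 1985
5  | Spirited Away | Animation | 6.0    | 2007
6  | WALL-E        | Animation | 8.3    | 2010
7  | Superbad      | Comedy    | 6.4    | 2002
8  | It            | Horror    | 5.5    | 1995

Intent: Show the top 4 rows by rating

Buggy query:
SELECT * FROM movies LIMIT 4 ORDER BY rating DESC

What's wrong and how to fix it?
Bug: ORDER BY cannot follow LIMIT; LIMIT is the final clause

Fix: Sort with ORDER BY, then apply LIMIT

Corrected query:
SELECT * FROM movies ORDER BY rating DESC LIMIT 4

Result:
id | title     | genre     | rating | year
---+-----------+-----------+--------+-----
1  | It        | Horror    | 9      | 1992
6  | WALL-E    | Animation | 8.3    | 2010
4  | John Wick | Action    | 7.1    | 1985
7  | Superbad  | Comedy    | 6.4    | 2002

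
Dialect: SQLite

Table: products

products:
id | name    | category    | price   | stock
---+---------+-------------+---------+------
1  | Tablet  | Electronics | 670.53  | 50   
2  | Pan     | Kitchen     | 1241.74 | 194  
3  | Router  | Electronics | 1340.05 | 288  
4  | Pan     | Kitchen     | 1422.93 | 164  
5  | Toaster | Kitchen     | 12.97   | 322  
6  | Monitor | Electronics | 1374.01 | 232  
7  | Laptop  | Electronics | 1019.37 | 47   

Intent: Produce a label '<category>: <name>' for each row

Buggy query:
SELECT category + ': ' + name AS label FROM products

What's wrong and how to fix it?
Bug: SQLite uses || for string concatenation; + coerces text to numbers (yielding 0)

Fix: Use the || operator for string concatenation

Corrected query:
SELECT category || ': ' || name AS label FROM products

Result:
label               
--------------------
Electronics: Tablet 
Kitchen: Pan        
Electronics: Router 
Kitchen: Pan        
Kitchen: Toaster    
Electronics: Monitor
Electronics: Laptop 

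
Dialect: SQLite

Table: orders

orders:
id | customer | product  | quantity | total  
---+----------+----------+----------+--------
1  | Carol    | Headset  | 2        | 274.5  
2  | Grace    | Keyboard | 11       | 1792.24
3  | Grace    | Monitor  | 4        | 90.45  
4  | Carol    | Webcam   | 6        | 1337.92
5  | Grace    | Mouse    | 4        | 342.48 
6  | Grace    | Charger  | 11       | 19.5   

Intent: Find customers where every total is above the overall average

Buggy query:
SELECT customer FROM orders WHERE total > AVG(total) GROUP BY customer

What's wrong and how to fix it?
Bug: AVG() is an aggregate; it can't sit directly in WHERE

Fix: Use a subquery for AVG and a HAVING MIN(...) filter so the condition holds for every row in the group

Corrected query:
SELECT customer FROM orders GROUP BY customer HAVING MIN(total) > (SELECT AVG(total) FROM orders)

Result:
(no rows)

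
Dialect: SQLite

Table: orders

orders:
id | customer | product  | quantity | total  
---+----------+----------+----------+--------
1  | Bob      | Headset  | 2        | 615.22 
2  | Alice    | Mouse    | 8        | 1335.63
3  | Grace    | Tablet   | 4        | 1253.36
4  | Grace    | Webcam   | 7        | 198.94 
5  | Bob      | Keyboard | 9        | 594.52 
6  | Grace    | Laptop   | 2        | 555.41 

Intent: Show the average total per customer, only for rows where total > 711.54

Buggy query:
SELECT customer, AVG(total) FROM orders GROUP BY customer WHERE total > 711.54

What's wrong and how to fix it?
Bug: Row-level WHERE must come before GROUP BY in the clause order

Fix: Place WHERE between FROM and GROUP BY

Corrected query:
SELECT customer, AVG(total) FROM orders WHERE total > 711.54 GROUP BY customer

Result:
customer | AVG(total)
---------+-----------
Alice    | 1335.63   
Grace    | 1253.36   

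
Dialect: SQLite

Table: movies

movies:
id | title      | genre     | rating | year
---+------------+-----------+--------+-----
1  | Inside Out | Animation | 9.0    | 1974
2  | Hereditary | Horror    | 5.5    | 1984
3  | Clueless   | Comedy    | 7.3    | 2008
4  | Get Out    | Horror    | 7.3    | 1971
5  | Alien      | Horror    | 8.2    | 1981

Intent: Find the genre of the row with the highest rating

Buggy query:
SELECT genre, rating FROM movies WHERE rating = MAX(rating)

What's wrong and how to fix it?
Bug: MAX(rating) is an aggregate and cannot be used directly in WHERE

Fix: Wrap MAX in a scalar subquery so WHERE compares against a single value

Corrected query:
SELECT genre, rating FROM movies WHERE rating = (SELECT MAX(rating) FROM movies)

Result:
genre     | rating
----------+-------
Animation | 9     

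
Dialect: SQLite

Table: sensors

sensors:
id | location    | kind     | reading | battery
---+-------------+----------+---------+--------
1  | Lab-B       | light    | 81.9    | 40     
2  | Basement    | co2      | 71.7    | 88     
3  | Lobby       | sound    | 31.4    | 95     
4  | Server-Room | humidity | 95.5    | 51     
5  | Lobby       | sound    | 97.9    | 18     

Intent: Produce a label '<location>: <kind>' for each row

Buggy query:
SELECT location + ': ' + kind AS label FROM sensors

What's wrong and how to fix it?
Bug: SQLite uses || for string concatenation; + coerces text to numbers (yielding 0)

Fix: Use the || operator for string concatenation

Corrected query:
SELECT location || ': ' || kind AS label FROM sensors

Result:
label                
---------------------
Lab-B: light         
Basement: co2        
Lobby: sound         
Server-Room: humidity
Lobby: sound         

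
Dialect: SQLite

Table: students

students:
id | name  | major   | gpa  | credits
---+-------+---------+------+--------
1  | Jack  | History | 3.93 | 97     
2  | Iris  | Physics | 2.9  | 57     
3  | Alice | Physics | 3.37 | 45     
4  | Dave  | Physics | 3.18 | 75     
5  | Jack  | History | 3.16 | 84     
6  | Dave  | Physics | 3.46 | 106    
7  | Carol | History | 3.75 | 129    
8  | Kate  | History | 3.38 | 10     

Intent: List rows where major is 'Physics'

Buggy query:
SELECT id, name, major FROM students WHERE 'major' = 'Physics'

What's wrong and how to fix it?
Bug: Single quotes denote string literals in SQL; the column name is being compared as a constant string

Fix: Remove the quotes around the column name (or use double quotes for an identifier)

Corrected query:
SELECT id, name, major FROM students WHERE major = 'Physics'

Result:
id | name  | major  
---+-------+--------
2  | Iris  | Physics
3  | Alice | Physics
4  | Dave  | Physics
6  | Dave  | Physics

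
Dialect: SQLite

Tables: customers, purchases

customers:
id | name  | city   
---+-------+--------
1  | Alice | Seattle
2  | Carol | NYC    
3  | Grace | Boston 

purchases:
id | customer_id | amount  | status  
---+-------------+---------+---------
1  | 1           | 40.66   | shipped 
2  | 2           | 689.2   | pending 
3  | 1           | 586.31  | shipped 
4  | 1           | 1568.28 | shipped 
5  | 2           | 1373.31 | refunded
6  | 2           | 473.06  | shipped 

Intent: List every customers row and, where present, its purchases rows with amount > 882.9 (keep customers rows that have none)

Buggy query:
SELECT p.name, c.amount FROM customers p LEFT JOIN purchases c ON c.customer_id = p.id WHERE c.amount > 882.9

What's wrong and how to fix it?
Bug: A WHERE condition on the right-hand table after LEFT JOIN drops unmatched parents

Fix: Move the right-table condition into the ON clause so unmatched parents are kept

Corrected query:
SELECT p.name, c.amount FROM customers p LEFT JOIN purchases c ON c.customer_id = p.id AND c.amount > 882.9

Result:
name  | amount 
------+--------
Alice | 1568.28
Carol | 1373.31
Grace | NULL   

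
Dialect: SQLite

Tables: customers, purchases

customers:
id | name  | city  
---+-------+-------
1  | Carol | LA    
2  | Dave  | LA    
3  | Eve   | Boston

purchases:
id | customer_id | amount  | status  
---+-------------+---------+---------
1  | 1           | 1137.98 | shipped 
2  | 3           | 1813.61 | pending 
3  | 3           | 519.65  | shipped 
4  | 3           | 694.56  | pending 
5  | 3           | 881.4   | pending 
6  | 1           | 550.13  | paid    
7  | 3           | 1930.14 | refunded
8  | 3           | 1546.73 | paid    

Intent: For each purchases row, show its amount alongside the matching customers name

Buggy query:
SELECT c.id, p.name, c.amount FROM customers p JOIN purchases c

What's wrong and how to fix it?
Bug: JOIN with no ON clause produces a cartesian product; every purchases row pairs with every customers row

Fix: Specify the join condition linking the foreign key to the parent id

Corrected query:
SELECT c.id, p.name, c.amount FROM customers p JOIN purchases c ON c.customer_id = p.id

Result:
id | name  | amount 
---+-------+--------
1  | Carol | 1137.98
2  | Eve   | 1813.61
3  | Eve   | 519.65 
4  | Eve   | 694.56 
5  | Eve   | 881.4  
6  | Carol | 550.13 
7  | Eve   | 1930.14
8  | Eve   | 1546.73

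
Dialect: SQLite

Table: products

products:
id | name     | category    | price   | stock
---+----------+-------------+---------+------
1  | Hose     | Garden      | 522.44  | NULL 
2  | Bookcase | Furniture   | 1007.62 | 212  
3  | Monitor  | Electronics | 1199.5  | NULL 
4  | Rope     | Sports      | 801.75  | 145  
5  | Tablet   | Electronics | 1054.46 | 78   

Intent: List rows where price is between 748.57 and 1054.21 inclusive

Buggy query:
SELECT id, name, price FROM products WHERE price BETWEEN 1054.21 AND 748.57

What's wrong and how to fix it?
Bug: BETWEEN expects the lower bound first; with 1054.21 AND 748.57 the range is empty

Fix: Write BETWEEN 748.57 AND 1054.21

Corrected query:
SELECT id, name, price FROM products WHERE price BETWEEN 748.57 AND 1054.21

Result:
id | name     | price  
---+----------+--------
2  | Bookcase | 1007.62
4  | Rope     | 801.75 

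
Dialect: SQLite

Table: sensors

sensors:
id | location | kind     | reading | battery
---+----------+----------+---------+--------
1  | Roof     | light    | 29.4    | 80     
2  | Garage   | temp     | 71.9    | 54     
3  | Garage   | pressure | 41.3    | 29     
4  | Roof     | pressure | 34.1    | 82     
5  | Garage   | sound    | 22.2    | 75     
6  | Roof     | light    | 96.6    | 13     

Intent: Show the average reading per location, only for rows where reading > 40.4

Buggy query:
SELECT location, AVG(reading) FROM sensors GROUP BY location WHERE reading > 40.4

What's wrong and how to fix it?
Bug: Row-level WHERE must come before GROUP BY in the clause order

Fix: Move the WHERE clause before GROUP BY

Corrected query:
SELECT location, AVG(reading) FROM sensors WHERE reading > 40.4 GROUP BY location

Result:
location | AVG(reading)
---------+-------------
Garage   | 56.6        
Roof     | 96.6        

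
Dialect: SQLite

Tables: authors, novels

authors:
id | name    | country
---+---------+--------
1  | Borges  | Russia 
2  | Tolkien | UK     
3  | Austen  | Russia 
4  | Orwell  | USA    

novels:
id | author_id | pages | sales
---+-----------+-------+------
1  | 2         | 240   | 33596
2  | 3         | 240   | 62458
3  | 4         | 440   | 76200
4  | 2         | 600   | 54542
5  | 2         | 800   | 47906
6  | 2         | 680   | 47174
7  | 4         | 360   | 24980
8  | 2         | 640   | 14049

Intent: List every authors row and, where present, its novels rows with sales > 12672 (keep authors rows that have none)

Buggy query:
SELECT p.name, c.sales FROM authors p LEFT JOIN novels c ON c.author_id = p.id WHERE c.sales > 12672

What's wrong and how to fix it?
Bug: A WHERE condition on the right-hand table after LEFT JOIN drops unmatched parents

Fix: Put 'c.sales > 12672' in the JOIN's ON clause instead of WHERE

Corrected query:
SELECT p.name, c.sales FROM authors p LEFT JOIN novels c ON c.author_id = p.id AND c.sales > 12672

Result:
name    | sales
--------+------
Borges  | NULL 
Tolkien | 14049
Tolkien | 33596
Tolkien | 47174
Tolkien | 47906
Tolkien | 54542
Austen  | 62458
Orwell  | 24980
Orwell  | 76200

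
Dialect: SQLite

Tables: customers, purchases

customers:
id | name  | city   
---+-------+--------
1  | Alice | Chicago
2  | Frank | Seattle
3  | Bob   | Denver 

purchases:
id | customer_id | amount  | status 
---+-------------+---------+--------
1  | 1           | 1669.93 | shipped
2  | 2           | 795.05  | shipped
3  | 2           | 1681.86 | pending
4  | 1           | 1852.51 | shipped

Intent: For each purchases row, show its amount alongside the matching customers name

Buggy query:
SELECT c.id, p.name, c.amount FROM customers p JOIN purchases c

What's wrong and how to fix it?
Bug: Missing join condition: each purchases row is matched to all customers rows instead of just its own

Fix: Add ON c.customer_id = p.id to the JOIN

Corrected query:
SELECT c.id, p.name, c.amount FROM customers p JOIN purchases c ON c.customer_id = p.id

Result:
id | name  | amount 
---+-------+--------
1  | Alice | 1669.93
2  | Frank | 795.05 
3  | Frank | 1681.86
4  | Alice | 1852.51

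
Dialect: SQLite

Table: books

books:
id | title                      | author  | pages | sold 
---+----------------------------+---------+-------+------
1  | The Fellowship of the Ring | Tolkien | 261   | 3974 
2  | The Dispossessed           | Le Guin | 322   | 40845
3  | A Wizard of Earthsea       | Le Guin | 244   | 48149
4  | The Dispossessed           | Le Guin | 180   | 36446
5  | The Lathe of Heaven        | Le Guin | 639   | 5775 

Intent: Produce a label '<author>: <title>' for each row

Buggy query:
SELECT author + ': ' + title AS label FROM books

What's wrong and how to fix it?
Bug: '+' is numeric addition; on text columns SQLite converts them to 0 instead of concatenating

Fix: Use the || operator for string concatenation

Corrected query:
SELECT author || ': ' || title AS label FROM books

Result:
label                              
-----------------------------------
Tolkien: The Fellowship of the Ring
Le Guin: The Dispossessed          
Le Guin: A Wizard of Earthsea      
Le Guin: The Dispossessed          
Le Guin: The Lathe of Heaven       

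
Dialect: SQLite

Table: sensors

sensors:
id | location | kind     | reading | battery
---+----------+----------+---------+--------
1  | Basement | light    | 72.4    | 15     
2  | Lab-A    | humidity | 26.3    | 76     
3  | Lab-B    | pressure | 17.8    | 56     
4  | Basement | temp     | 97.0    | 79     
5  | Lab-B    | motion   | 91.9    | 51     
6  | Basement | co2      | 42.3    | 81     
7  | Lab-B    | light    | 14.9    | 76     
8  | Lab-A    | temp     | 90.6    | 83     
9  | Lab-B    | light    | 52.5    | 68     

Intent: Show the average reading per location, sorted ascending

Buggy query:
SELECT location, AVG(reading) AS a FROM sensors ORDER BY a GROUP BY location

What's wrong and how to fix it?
Bug: ORDER BY appears before GROUP BY; SQL clause order requires GROUP BY first

Fix: Reorder: SELECT … FROM … GROUP BY … ORDER BY …

Corrected query:
SELECT location, AVG(reading) AS a FROM sensors GROUP BY location ORDER BY a

Result:
location | a        
---------+----------
Lab-B    | 44.275   
Lab-A    | 58.45    
Basement | 70.566667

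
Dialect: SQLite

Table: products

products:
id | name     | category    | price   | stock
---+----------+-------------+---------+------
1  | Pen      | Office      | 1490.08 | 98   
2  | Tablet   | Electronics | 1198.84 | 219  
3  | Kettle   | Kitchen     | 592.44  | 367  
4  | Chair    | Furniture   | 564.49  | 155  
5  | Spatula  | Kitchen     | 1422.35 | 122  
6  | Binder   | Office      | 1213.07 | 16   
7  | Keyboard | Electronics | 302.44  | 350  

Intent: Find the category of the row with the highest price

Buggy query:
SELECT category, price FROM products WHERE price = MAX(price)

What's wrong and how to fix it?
Bug: WHERE is evaluated per row; an aggregate over the whole table isn't defined there

Fix: Use a subquery: WHERE price = (SELECT MAX(price) FROM products)

Corrected query:
SELECT category, price FROM products WHERE price = (SELECT MAX(price) FROM products)

Result:
category | price  
---------+--------
Office   | 1490.08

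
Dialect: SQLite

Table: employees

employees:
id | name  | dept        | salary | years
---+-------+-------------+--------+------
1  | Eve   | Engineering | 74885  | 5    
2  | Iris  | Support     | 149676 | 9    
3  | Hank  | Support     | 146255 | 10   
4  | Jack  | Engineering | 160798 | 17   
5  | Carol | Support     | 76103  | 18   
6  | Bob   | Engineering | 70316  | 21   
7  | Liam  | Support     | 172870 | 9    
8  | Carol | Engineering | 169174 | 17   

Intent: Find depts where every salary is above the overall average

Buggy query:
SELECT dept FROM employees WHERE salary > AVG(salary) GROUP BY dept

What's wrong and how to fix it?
Bug: WHERE evaluates per row before aggregation, so AVG() is unavailable

Fix: Use a subquery for AVG and a HAVING MIN(...) filter so the condition holds for every row in the group

Corrected query:
SELECT dept FROM employees GROUP BY dept HAVING MIN(salary) > (SELECT AVG(salary) FROM employees)

Result:
(no rows)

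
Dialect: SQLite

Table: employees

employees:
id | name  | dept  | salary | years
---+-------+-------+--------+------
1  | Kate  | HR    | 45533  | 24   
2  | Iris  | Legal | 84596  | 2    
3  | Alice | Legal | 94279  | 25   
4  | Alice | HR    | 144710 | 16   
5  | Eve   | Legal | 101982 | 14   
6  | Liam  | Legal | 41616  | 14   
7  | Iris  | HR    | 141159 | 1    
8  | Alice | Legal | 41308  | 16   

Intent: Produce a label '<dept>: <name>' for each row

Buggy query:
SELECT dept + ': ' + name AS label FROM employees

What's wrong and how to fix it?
Bug: '+' is numeric addition; on text columns SQLite converts them to 0 instead of concatenating

Fix: Use the || operator for string concatenation

Corrected query:
SELECT dept || ': ' || name AS label FROM employees

Result:
label       
------------
HR: Kate    
Legal: Iris 
Legal: Alice
HR: Alice   
Legal: Eve  
Legal: Liam 
HR: Iris    
Legal: Alice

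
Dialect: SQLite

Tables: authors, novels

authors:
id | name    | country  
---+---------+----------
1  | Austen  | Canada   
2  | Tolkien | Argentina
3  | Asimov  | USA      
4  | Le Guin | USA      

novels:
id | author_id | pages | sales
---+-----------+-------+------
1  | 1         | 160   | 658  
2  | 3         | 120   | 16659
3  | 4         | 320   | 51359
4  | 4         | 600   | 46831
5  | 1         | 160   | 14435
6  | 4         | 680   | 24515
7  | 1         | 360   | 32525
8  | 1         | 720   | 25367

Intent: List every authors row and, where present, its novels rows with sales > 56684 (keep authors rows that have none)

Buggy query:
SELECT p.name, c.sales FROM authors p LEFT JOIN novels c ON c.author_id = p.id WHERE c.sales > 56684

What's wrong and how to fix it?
Bug: Filtering c.sales in WHERE discards the NULL rows produced by LEFT JOIN, turning it into an inner join

Fix: Move the right-table condition into the ON clause so unmatched parents are kept

Corrected query:
SELECT p.name, c.sales FROM authors p LEFT JOIN novels c ON c.author_id = p.id AND c.sales > 56684

Result:
name    | sales
--------+------
Austen  | NULL 
Tolkien | NULL 
Asimov  | NULL 
Le Guin | NULL 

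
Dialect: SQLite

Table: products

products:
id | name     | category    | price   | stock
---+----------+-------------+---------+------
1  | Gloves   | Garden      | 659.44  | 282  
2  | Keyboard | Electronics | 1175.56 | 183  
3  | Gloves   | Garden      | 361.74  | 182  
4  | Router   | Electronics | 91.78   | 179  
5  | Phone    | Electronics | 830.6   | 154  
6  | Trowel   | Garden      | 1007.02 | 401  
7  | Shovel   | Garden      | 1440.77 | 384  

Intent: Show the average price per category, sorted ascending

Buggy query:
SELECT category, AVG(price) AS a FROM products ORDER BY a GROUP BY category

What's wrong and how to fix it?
Bug: GROUP BY must precede ORDER BY

Fix: Reorder: SELECT … FROM … GROUP BY … ORDER BY …

Corrected query:
SELECT category, AVG(price) AS a FROM products GROUP BY category ORDER BY a

Result:
category    | a         
------------+-----------
Electronics | 699.313333
Garden      | 867.2425  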